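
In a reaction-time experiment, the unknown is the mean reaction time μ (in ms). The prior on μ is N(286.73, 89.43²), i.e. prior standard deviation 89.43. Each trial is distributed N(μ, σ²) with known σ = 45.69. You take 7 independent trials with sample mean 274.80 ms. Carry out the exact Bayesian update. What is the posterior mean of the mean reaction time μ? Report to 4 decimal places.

275.2289

For Normal data with known variance σ², a Normal(μ₀, σ₀²) prior on μ is conjugate. Posterior precision = 1/σ₀² + n/σ²; posterior mean is the precision-weighted average of μ₀ and x̄.
n·x̄ = 7·274.80 = 1923.6.
σ₀² = 89.43² = 7997.7249, σ² = 45.69² = 2087.5761; σ² + n·σ₀² = 2087.5761 + 7·7997.7249 = 58071.6504.
Posterior mean = (μ₀/σ₀² + n·x̄/σ²)/(1/σ₀² + n/σ²) = (σ²·μ₀ + σ₀²·n·x̄)/(σ² + n·σ₀²) = (2087.5761·286.73 + 7997.7249·1923.6)/58071.6504 = 15982994.312793/58071.6504 = 275.2289.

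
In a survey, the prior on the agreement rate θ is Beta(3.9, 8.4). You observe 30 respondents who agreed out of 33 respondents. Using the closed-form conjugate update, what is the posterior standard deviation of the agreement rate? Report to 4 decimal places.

0.0638

The Beta prior is conjugate to a Binomial/Bernoulli likelihood; the update adds successes to α and failures to β.
Posterior: Beta(α+k, β+n−k) = Beta(3.9+30, 8.4+3) = Beta(33.9, 11.4).
Var = αβ/((α+β)²(α+β+1)) = 33.9·11.4/(45.3²·46.3) = 0.00406750; SD = √0.00406750 = 0.0638.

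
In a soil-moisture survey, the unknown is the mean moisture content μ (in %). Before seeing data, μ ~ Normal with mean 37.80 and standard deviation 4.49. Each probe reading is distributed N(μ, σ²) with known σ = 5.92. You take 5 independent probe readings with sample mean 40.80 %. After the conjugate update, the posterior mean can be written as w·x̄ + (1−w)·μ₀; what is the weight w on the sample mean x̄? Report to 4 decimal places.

For Normal data with known variance σ², a Normal(μ₀, σ₀²) prior on μ is conjugate. Posterior precision = 1/σ₀² + n/σ²; posterior mean is the precision-weighted average of μ₀ and x̄.
σ₀² = 4.49² = 20.1601, σ² = 5.92² = 35.0464. Prior precision 1/σ₀² = 1/20.1601; data precision n/σ² = 5/35.0464.
w = (n/σ²)/(1/σ₀² + n/σ²) = n·σ₀²/(σ² + n·σ₀²) = 5·20.1601/(35.0464 + 5·20.1601) = 100.8005/135.8469 = 0.7420.

0.7420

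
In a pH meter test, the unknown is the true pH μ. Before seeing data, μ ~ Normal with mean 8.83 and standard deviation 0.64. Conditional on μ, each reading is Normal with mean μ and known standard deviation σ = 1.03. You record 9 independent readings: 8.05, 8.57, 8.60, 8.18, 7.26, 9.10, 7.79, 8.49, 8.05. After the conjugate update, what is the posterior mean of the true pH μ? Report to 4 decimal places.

For Normal data with known variance σ², a Normal(μ₀, σ₀²) prior on μ is conjugate. Posterior precision = 1/σ₀² + n/σ²; posterior mean is the precision-weighted average of μ₀ and x̄.
Σxᵢ = 8.05 + 8.57 + 8.60 + 8.18 + 7.26 + 9.10 + 7.79 + 8.49 + 8.05 = 74.09, so n·x̄ = 74.09.
σ₀² = 0.64² = 0.4096, σ² = 1.03² = 1.0609; σ² + n·σ₀² = 1.0609 + 9·0.4096 = 4.7473.
Posterior mean = (μ₀/σ₀² + n·x̄/σ²)/(1/σ₀² + n/σ²) = (σ²·μ₀ + σ₀²·n·x̄)/(σ² + n·σ₀²) = (1.0609·8.83 + 0.4096·74.09)/4.7473 = 39.715011/4.7473 = 8.3658.

8.3658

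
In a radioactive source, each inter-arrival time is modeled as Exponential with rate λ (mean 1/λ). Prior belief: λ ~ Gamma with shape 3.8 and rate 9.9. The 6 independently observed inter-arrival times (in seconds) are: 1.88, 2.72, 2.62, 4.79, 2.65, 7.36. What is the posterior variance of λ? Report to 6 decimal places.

0.009618

With a Gamma(shape α, rate β) prior on the exponential rate λ, the posterior after n observations with total T = Σxᵢ is Gamma(α+n, β+T).
Sum of observations T = 22.02 seconds; n = 6.
Posterior: Gamma(3.8+6, 9.9+22.02) = Gamma(9.8, 31.92).
Var = α/β² = 0.009618.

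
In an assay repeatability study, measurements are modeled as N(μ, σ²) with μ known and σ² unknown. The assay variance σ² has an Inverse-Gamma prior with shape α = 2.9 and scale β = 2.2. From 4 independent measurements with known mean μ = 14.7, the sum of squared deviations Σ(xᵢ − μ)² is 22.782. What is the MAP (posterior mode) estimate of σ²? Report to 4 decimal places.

2.3036

With known mean μ and an Inverse-Gamma(α, β) prior on σ², the Normal likelihood is conjugate: posterior is Inv-Gamma(α + n/2, β + Σ(xᵢ−μ)²/2).
Posterior: Inv-Gamma(2.9 + 4/2, 2.2 + 22.782/2) = Inv-Gamma(4.90, 13.5910).
Mode = β/(α+1) = 13.5910/5.90 = 2.3036.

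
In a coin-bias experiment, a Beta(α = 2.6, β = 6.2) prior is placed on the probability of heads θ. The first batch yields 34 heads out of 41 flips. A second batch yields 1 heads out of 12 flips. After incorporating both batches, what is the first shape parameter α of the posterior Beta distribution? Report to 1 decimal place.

The Beta prior is conjugate to a Binomial/Bernoulli likelihood; the update adds successes to α and failures to β.
After batch 1: Beta(2.6+34, 6.2+7) = Beta(36.6, 13.2).
After batch 2: Beta(36.6+1, 13.2+11) = Beta(37.6, 24.2).
Posterior α = 37.6.

37.6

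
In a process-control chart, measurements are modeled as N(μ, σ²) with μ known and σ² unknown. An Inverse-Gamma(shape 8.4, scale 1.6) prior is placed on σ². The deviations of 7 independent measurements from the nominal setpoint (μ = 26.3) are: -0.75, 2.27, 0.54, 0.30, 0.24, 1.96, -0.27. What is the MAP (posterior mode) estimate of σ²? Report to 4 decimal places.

0.5143

With known mean μ and an Inverse-Gamma(α, β) prior on σ², the Normal likelihood is conjugate: posterior is Inv-Gamma(α + n/2, β + Σ(xᵢ−μ)²/2).
Σ(xᵢ−μ)² = (-0.75)² + (2.27)² + (0.54)² + (0.30)² + (0.24)² + (1.96)² + (-0.27)² = 10.0691.
Posterior: Inv-Gamma(8.4 + 7/2, 1.6 + 10.0691/2) = Inv-Gamma(11.90, 6.63455).
Mode = β/(α+1) = 6.63455/12.90 = 0.5143.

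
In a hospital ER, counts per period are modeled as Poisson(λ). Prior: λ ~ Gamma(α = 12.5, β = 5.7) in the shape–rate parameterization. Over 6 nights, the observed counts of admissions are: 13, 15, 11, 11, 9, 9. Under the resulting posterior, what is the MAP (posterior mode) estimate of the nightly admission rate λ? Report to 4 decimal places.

6.7949

With a Gamma(shape α, rate β) prior, the Poisson likelihood is conjugate: the posterior is Gamma(α + ΣXᵢ, β + n).
Sum of counts S = 68 over n = 6 nights.
Posterior: Gamma(α+S, β+n) = Gamma(12.5+68, 5.7+6) = Gamma(80.5, 11.7).
Mode of Gamma(α,β) for α≥1 is (α−1)/β = 79.5/11.7 = 6.7949.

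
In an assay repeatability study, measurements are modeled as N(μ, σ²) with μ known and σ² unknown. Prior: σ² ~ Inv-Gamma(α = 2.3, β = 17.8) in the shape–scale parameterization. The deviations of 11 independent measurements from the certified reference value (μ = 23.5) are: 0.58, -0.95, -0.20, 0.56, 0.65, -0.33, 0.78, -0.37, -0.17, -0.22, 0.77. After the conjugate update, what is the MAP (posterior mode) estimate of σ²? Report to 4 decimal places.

2.2238

With known mean μ and an Inverse-Gamma(α, β) prior on σ², the Normal likelihood is conjugate: posterior is Inv-Gamma(α + n/2, β + Σ(xᵢ−μ)²/2).
Σ(xᵢ−μ)² = (0.58)² + (-0.95)² + (-0.20)² + (0.56)² + (0.65)² + (-0.33)² + (0.78)² + (-0.37)² + (-0.17)² + (-0.22)² + (0.77)² = 3.5394.
Posterior: Inv-Gamma(2.3 + 11/2, 17.8 + 3.5394/2) = Inv-Gamma(7.80, 19.56970).
Mode = β/(α+1) = 19.56970/8.80 = 2.2238.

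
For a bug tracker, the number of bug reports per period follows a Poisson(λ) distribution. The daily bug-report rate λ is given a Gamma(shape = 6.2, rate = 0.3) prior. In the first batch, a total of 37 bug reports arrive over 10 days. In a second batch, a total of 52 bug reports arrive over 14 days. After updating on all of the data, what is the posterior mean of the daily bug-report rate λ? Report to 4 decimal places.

With a Gamma(shape α, rate β) prior, the Poisson likelihood is conjugate: the posterior is Gamma(α + ΣXᵢ, β + n).
After batch 1: Gamma(α+S, β+n) = Gamma(6.2+37, 0.3+10) = Gamma(43.2, 10.3).
After batch 2: Gamma(α+S, β+n) = Gamma(43.2+52, 10.3+14) = Gamma(95.2, 24.3).
Posterior mean = α/β = 95.2/24.3 = 3.9177.

3.9177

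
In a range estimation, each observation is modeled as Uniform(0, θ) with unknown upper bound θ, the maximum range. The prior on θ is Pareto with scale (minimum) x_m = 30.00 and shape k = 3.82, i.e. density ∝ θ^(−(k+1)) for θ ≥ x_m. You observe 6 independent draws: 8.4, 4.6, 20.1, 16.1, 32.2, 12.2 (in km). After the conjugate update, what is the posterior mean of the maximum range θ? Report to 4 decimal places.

35.8508

A Pareto(scale x_m, shape k) prior on the upper bound θ of Uniform(0, θ) is conjugate: posterior is Pareto(max(x_m, max xᵢ), k + n).
Sample maximum = 32.2; prior scale x_m = 30.00 → posterior scale = max = 32.20.
Posterior shape = 3.82 + 6 = 9.82.
E[θ|data] = k·x_m/(k−1) = 9.82·32.20/8.82 = 35.8508.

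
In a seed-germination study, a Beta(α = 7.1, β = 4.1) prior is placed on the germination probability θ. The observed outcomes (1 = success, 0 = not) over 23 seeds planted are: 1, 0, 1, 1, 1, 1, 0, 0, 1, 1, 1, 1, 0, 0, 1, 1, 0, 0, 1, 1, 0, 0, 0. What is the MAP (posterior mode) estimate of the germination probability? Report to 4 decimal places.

0.5932

The Beta prior is conjugate to a Binomial/Bernoulli likelihood; the update adds successes to α and failures to β.
Posterior: Beta(α+k, β+n−k) = Beta(7.1+13, 4.1+10) = Beta(20.1, 14.1).
Mode of Beta(a,b) for a,b>1 is (a−1)/(a+b−2) = 19.1/32.2 = 0.5932.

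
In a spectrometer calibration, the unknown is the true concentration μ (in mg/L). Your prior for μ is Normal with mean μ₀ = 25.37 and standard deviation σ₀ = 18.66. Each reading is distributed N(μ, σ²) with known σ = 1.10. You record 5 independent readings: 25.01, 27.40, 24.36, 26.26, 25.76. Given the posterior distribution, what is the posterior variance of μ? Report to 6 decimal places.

For Normal data with known variance σ², a Normal(μ₀, σ₀²) prior on μ is conjugate. Posterior precision = 1/σ₀² + n/σ²; posterior mean is the precision-weighted average of μ₀ and x̄.
σ₀² = 18.66² = 348.1956, σ² = 1.10² = 1.21; σ² + n·σ₀² = 1.21 + 5·348.1956 = 1742.188.
Posterior precision = 1/σ₀² + n/σ² = 1/348.1956 + 5/1.21 = (σ² + n·σ₀²)/(σ₀²σ²) = 1742.188/(348.1956·1.21); posterior variance σₙ² = σ₀²σ²/(σ² + n·σ₀²) = 348.1956·1.21/1742.188 = 0.241832.

0.241832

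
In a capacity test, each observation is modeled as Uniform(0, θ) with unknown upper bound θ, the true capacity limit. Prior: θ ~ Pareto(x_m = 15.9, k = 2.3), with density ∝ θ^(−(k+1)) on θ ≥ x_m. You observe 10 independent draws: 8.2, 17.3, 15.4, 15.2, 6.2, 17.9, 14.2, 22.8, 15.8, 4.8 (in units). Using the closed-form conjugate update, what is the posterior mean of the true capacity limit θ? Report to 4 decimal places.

24.8177

A Pareto(scale x_m, shape k) prior on the upper bound θ of Uniform(0, θ) is conjugate: posterior is Pareto(max(x_m, max xᵢ), k + n).
Sample maximum = 22.8; prior scale x_m = 15.9 → posterior scale = max = 22.8.
Posterior shape = 2.3 + 10 = 12.3.
E[θ|data] = k·x_m/(k−1) = 12.3·22.8/11.3 = 24.8177.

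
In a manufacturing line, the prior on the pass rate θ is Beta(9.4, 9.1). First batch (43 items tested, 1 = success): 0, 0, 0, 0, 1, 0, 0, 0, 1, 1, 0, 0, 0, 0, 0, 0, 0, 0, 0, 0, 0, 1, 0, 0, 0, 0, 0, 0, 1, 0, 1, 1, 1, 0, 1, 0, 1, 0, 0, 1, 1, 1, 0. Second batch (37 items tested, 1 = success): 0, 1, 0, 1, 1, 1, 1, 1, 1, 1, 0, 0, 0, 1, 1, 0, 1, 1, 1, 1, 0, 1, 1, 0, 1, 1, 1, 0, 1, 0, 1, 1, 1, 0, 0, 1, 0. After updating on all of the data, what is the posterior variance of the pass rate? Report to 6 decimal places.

0.002504

The Beta prior is conjugate to a Binomial/Bernoulli likelihood; the update adds successes to α and failures to β.
After batch 1: Beta(9.4+13, 9.1+30) = Beta(22.4, 39.1).
After batch 2: Beta(22.4+24, 39.1+13) = Beta(46.4, 52.1).
Var = αβ/((α+β)²(α+β+1)) = 46.4·52.1/(98.5²·99.5) = 0.002504.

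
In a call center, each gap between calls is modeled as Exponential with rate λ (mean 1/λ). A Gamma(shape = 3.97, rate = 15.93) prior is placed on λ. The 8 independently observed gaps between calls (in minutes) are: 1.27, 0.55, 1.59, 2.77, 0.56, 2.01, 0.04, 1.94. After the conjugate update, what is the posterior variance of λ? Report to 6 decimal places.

0.016841

With a Gamma(shape α, rate β) prior on the exponential rate λ, the posterior after n observations with total T = Σxᵢ is Gamma(α+n, β+T).
Sum of observations T = 10.73 minutes; n = 8.
Posterior: Gamma(3.97+8, 15.93+10.73) = Gamma(11.97, 26.66).
Var = α/β² = 0.016841.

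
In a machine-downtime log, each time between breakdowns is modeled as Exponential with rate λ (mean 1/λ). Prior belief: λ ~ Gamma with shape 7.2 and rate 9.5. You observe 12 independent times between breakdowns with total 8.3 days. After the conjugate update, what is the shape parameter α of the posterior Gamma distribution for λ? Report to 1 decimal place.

19.2

With a Gamma(shape α, rate β) prior on the exponential rate λ, the posterior after n observations with total T = Σxᵢ is Gamma(α+n, β+T).
Posterior: Gamma(7.2+12, 9.5+8.3) = Gamma(19.2, 17.8).
Posterior α = 19.2.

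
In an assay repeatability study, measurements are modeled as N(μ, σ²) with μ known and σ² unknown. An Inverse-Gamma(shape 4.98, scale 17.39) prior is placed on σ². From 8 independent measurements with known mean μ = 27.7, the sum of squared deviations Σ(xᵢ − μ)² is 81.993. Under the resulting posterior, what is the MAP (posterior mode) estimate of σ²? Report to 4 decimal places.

With known mean μ and an Inverse-Gamma(α, β) prior on σ², the Normal likelihood is conjugate: posterior is Inv-Gamma(α + n/2, β + Σ(xᵢ−μ)²/2).
Posterior: Inv-Gamma(4.98 + 8/2, 17.39 + 81.993/2) = Inv-Gamma(8.98, 58.3865).
Mode = β/(α+1) = 58.3865/9.98 = 5.8504.

5.8504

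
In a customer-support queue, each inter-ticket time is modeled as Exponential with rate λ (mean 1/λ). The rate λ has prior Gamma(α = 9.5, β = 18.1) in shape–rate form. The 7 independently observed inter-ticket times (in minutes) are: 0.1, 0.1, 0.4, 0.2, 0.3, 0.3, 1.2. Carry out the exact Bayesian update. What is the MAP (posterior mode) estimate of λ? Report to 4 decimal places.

With a Gamma(shape α, rate β) prior on the exponential rate λ, the posterior after n observations with total T = Σxᵢ is Gamma(α+n, β+T).
Sum of observations T = 2.6 minutes; n = 7.
Posterior: Gamma(9.5+7, 18.1+2.6) = Gamma(16.5, 20.7).
Mode = (α−1)/β = 0.7488.

0.7488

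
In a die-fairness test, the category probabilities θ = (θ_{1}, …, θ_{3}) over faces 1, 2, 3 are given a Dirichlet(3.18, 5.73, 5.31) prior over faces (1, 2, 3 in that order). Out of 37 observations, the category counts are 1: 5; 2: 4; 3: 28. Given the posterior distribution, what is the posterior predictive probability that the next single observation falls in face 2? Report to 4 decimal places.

The Dirichlet prior is conjugate to the Multinomial likelihood: each posterior αⱼ = prior αⱼ + observed count nⱼ.
Posterior concentration: (8.18, 9.73, 33.31), total = 51.22.
P(next = 2 | data) = α_{2}/Σα = 0.1900.

0.1900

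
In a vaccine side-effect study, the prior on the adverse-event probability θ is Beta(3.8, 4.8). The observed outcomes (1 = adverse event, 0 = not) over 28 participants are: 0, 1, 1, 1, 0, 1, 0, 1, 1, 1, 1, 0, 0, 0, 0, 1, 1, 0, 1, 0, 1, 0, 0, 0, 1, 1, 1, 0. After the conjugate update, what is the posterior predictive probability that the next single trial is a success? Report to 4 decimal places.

The Beta prior is conjugate to a Binomial/Bernoulli likelihood; the update adds successes to α and failures to β.
Posterior: Beta(α+k, β+n−k) = Beta(3.8+15, 4.8+13) = Beta(18.8, 17.8).
For a single future Bernoulli trial, P(success | data) = α/(α+β) = 0.5137.

0.5137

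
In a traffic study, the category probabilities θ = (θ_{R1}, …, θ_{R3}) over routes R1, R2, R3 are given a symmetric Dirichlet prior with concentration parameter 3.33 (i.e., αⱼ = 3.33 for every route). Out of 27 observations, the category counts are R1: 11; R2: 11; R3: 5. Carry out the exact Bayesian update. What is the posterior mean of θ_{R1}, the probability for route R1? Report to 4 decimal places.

The Dirichlet prior is conjugate to the Multinomial likelihood: each posterior αⱼ = prior αⱼ + observed count nⱼ.
Posterior concentration: (14.33, 14.33, 8.33), total = 36.99.
E[θ_{R1}|data] = α_{R1}/Σα = 14.33/36.99 = 0.3874.

0.3874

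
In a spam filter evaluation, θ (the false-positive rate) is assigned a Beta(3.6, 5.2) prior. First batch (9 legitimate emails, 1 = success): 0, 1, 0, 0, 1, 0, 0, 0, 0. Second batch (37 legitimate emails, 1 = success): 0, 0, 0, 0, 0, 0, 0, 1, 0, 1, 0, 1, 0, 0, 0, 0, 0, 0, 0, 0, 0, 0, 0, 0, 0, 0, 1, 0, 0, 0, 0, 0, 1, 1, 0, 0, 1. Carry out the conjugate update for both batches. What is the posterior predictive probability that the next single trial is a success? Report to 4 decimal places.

The Beta prior is conjugate to a Binomial/Bernoulli likelihood; the update adds successes to α and failures to β.
After batch 1: Beta(3.6+2, 5.2+7) = Beta(5.6, 12.2).
After batch 2: Beta(5.6+7, 12.2+30) = Beta(12.6, 42.2).
For a single future Bernoulli trial, P(success | data) = α/(α+β) = 0.2299.

0.2299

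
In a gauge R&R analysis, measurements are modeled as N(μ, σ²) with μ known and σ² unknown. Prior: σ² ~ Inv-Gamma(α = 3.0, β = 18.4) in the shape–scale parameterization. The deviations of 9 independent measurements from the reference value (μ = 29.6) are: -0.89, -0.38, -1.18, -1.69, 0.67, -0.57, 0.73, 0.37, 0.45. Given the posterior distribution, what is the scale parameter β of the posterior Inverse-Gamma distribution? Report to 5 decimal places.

21.81555

With known mean μ and an Inverse-Gamma(α, β) prior on σ², the Normal likelihood is conjugate: posterior is Inv-Gamma(α + n/2, β + Σ(xᵢ−μ)²/2).
Σ(xᵢ−μ)² = (-0.89)² + (-0.38)² + (-1.18)² + (-1.69)² + (0.67)² + (-0.57)² + (0.73)² + (0.37)² + (0.45)² = 6.8311.
Posterior: Inv-Gamma(3.0 + 9/2, 18.4 + 6.8311/2) = Inv-Gamma(7.50, 21.81555).
Posterior β = 21.81555.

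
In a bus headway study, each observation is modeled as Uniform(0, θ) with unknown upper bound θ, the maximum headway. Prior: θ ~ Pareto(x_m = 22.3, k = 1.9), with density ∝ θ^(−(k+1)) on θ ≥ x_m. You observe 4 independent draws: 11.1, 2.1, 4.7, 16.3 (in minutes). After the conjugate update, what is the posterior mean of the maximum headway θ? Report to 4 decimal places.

A Pareto(scale x_m, shape k) prior on the upper bound θ of Uniform(0, θ) is conjugate: posterior is Pareto(max(x_m, max xᵢ), k + n).
Sample maximum = 16.3; prior scale x_m = 22.3 → posterior scale = max = 22.3.
Posterior shape = 1.9 + 4 = 5.9.
E[θ|data] = k·x_m/(k−1) = 5.9·22.3/4.9 = 26.8510.

26.8510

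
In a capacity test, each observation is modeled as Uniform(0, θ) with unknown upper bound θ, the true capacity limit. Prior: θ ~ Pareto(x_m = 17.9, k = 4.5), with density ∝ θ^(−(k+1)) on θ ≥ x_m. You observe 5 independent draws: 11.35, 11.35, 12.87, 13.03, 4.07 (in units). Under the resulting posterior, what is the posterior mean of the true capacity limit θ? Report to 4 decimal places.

A Pareto(scale x_m, shape k) prior on the upper bound θ of Uniform(0, θ) is conjugate: posterior is Pareto(max(x_m, max xᵢ), k + n).
Sample maximum = 13.03; prior scale x_m = 17.9 → posterior scale = max = 17.90.
Posterior shape = 4.5 + 5 = 9.5.
E[θ|data] = k·x_m/(k−1) = 9.5·17.90/8.5 = 20.0059.

20.0059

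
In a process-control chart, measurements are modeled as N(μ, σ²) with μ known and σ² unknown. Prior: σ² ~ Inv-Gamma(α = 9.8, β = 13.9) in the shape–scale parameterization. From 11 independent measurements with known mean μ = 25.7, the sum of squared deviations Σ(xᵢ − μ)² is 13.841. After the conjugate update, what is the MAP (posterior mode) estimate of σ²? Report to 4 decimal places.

With known mean μ and an Inverse-Gamma(α, β) prior on σ², the Normal likelihood is conjugate: posterior is Inv-Gamma(α + n/2, β + Σ(xᵢ−μ)²/2).
Posterior: Inv-Gamma(9.8 + 11/2, 13.9 + 13.841/2) = Inv-Gamma(15.30, 20.8205).
Mode = β/(α+1) = 20.8205/16.30 = 1.2773.

1.2773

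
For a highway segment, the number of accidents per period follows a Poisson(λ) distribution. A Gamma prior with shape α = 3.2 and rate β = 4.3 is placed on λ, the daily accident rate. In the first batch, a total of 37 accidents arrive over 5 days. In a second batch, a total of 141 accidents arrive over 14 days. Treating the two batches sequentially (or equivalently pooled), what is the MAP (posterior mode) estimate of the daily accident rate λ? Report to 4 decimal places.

7.7339

With a Gamma(shape α, rate β) prior, the Poisson likelihood is conjugate: the posterior is Gamma(α + ΣXᵢ, β + n).
After batch 1: Gamma(α+S, β+n) = Gamma(3.2+37, 4.3+5) = Gamma(40.2, 9.3).
After batch 2: Gamma(α+S, β+n) = Gamma(40.2+141, 9.3+14) = Gamma(181.2, 23.3).
Mode of Gamma(α,β) for α≥1 is (α−1)/β = 180.2/23.3 = 7.7339.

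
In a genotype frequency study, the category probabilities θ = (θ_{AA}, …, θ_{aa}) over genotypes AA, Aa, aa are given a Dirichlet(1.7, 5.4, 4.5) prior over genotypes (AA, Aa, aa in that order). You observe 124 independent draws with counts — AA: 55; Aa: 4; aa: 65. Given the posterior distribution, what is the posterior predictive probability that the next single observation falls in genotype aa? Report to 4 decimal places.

0.5125

The Dirichlet prior is conjugate to the Multinomial likelihood: each posterior αⱼ = prior αⱼ + observed count nⱼ.
Posterior concentration: (56.7, 9.4, 69.5), total = 135.6.
P(next = aa | data) = α_{aa}/Σα = 0.5125.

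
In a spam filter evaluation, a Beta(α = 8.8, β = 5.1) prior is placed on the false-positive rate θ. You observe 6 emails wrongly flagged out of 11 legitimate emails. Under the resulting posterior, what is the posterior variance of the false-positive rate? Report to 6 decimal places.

0.009309

The Beta prior is conjugate to a Binomial/Bernoulli likelihood; the update adds successes to α and failures to β.
Posterior: Beta(α+k, β+n−k) = Beta(8.8+6, 5.1+5) = Beta(14.8, 10.1).
Var = αβ/((α+β)²(α+β+1)) = 14.8·10.1/(24.9²·25.9) = 0.009309.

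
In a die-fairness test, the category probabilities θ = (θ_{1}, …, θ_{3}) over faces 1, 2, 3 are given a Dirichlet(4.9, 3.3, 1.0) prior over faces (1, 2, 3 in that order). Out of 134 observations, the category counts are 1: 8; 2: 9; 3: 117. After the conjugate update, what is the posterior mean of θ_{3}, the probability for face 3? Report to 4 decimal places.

The Dirichlet prior is conjugate to the Multinomial likelihood: each posterior αⱼ = prior αⱼ + observed count nⱼ.
Posterior concentration: (12.9, 12.3, 118.0), total = 143.2.
E[θ_{3}|data] = α_{3}/Σα = 118.0/143.2 = 0.8240.

0.8240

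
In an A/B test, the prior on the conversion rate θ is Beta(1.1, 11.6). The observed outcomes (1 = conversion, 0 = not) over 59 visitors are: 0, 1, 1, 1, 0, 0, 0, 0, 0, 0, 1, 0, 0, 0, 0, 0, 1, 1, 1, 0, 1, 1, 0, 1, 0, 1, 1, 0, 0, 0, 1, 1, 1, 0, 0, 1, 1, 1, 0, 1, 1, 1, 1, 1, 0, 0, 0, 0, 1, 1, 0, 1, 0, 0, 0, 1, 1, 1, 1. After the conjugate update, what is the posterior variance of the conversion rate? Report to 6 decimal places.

The Beta prior is conjugate to a Binomial/Bernoulli likelihood; the update adds successes to α and failures to β.
Posterior: Beta(α+k, β+n−k) = Beta(1.1+30, 11.6+29) = Beta(31.1, 40.6).
Var = αβ/((α+β)²(α+β+1)) = 31.1·40.6/(71.7²·72.7) = 0.003378.

0.003378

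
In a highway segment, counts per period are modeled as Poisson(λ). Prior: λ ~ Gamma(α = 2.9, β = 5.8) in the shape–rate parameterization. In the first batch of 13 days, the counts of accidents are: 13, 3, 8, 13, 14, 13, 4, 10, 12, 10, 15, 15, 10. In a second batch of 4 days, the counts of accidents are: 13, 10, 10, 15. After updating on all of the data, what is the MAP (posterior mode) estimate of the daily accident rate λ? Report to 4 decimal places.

With a Gamma(shape α, rate β) prior, the Poisson likelihood is conjugate: the posterior is Gamma(α + ΣXᵢ, β + n).
Batch 1: sum of counts S = 140 over n = 13 days.
After batch 1: Gamma(α+S, β+n) = Gamma(2.9+140, 5.8+13) = Gamma(142.9, 18.8).
Batch 2: sum of counts S = 48 over n = 4 days.
After batch 2: Gamma(α+S, β+n) = Gamma(142.9+48, 18.8+4) = Gamma(190.9, 22.8).
Mode of Gamma(α,β) for α≥1 is (α−1)/β = 189.9/22.8 = 8.3289.

8.3289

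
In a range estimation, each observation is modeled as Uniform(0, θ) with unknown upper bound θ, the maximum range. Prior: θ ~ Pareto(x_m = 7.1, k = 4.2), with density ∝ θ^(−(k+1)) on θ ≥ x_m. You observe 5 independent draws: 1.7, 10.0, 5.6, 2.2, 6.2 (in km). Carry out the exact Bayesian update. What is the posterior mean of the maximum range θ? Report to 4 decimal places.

A Pareto(scale x_m, shape k) prior on the upper bound θ of Uniform(0, θ) is conjugate: posterior is Pareto(max(x_m, max xᵢ), k + n).
Sample maximum = 10.0; prior scale x_m = 7.1 → posterior scale = max = 10.0.
Posterior shape = 4.2 + 5 = 9.2.
E[θ|data] = k·x_m/(k−1) = 9.2·10.0/8.2 = 11.2195.

11.2195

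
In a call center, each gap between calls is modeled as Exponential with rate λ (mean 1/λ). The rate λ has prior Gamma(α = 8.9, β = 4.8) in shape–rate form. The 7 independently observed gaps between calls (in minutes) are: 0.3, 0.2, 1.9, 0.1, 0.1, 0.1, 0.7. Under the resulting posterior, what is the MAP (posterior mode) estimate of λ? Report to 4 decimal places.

1.8171

With a Gamma(shape α, rate β) prior on the exponential rate λ, the posterior after n observations with total T = Σxᵢ is Gamma(α+n, β+T).
Sum of observations T = 3.4 minutes; n = 7.
Posterior: Gamma(8.9+7, 4.8+3.4) = Gamma(15.9, 8.2).
Mode = (α−1)/β = 1.8171.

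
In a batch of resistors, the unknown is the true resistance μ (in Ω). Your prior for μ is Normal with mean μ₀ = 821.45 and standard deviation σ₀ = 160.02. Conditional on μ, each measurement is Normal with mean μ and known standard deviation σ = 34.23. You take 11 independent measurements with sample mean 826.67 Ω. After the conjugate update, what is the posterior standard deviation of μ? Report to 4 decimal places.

For Normal data with known variance σ², a Normal(μ₀, σ₀²) prior on μ is conjugate. Posterior precision = 1/σ₀² + n/σ²; posterior mean is the precision-weighted average of μ₀ and x̄.
σ₀² = 160.02² = 25606.4004, σ² = 34.23² = 1171.6929; σ² + n·σ₀² = 1171.6929 + 11·25606.4004 = 282842.0973.
Posterior precision = 1/σ₀² + n/σ² = 1/25606.4004 + 11/1171.6929 = (σ² + n·σ₀²)/(σ₀²σ²) = 282842.0973/(25606.4004·1171.6929); posterior variance σₙ² = σ₀²σ²/(σ² + n·σ₀²) = 25606.4004·1171.6929/282842.0973 = 106.076280.
Posterior SD = √σₙ² = √(25606.4004·1171.6929/282842.0973) = 10.2993.

10.2993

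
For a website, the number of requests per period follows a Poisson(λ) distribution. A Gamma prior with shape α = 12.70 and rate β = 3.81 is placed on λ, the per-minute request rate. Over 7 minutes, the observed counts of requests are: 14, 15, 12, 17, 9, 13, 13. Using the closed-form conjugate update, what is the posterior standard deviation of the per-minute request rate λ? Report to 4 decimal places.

With a Gamma(shape α, rate β) prior, the Poisson likelihood is conjugate: the posterior is Gamma(α + ΣXᵢ, β + n).
Sum of counts S = 93 over n = 7 minutes.
Posterior: Gamma(α+S, β+n) = Gamma(12.70+93, 3.81+7) = Gamma(105.70, 10.81).
SD = √α/β = √105.70/10.81 = 0.9511.

0.9511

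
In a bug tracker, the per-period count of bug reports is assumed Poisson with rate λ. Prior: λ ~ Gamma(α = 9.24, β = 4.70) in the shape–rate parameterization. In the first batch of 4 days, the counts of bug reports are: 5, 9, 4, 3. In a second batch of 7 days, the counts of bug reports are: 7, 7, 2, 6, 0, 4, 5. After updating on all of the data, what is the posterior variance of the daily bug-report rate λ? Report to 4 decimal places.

0.2484

With a Gamma(shape α, rate β) prior, the Poisson likelihood is conjugate: the posterior is Gamma(α + ΣXᵢ, β + n).
Batch 1: sum of counts S = 21 over n = 4 days.
After batch 1: Gamma(α+S, β+n) = Gamma(9.24+21, 4.70+4) = Gamma(30.24, 8.70).
Batch 2: sum of counts S = 31 over n = 7 days.
After batch 2: Gamma(α+S, β+n) = Gamma(30.24+31, 8.70+7) = Gamma(61.24, 15.70).
Var = α/β² = 61.24/15.70² = 0.2484.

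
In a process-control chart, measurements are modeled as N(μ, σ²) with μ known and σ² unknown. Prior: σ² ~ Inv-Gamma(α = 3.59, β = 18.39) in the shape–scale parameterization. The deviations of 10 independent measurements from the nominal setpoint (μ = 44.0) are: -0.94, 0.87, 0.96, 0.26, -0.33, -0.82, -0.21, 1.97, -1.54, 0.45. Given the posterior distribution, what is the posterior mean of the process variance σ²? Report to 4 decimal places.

3.0758

With known mean μ and an Inverse-Gamma(α, β) prior on σ², the Normal likelihood is conjugate: posterior is Inv-Gamma(α + n/2, β + Σ(xᵢ−μ)²/2).
Σ(xᵢ−μ)² = (-0.94)² + (0.87)² + (0.96)² + (0.26)² + (-0.33)² + (-0.82)² + (-0.21)² + (1.97)² + (-1.54)² + (0.45)² = 9.9101.
Posterior: Inv-Gamma(3.59 + 10/2, 18.39 + 9.9101/2) = Inv-Gamma(8.59, 23.34505).
E[σ²|data] = β/(α−1) = 23.34505/7.59 = 3.0758.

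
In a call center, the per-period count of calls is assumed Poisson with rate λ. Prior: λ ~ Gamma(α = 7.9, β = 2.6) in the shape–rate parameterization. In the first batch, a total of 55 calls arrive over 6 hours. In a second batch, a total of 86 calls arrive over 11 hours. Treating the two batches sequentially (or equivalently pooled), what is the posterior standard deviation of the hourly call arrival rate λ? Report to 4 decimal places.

0.6226

With a Gamma(shape α, rate β) prior, the Poisson likelihood is conjugate: the posterior is Gamma(α + ΣXᵢ, β + n).
After batch 1: Gamma(α+S, β+n) = Gamma(7.9+55, 2.6+6) = Gamma(62.9, 8.6).
After batch 2: Gamma(α+S, β+n) = Gamma(62.9+86, 8.6+11) = Gamma(148.9, 19.6).
SD = √α/β = √148.9/19.6 = 0.6226.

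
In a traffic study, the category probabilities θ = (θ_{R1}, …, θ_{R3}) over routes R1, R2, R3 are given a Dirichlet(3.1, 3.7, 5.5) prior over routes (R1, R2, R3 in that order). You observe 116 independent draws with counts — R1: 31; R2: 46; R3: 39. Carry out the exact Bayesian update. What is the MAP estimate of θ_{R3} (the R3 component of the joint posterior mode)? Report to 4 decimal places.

0.3472

The Dirichlet prior is conjugate to the Multinomial likelihood: each posterior αⱼ = prior αⱼ + observed count nⱼ.
Posterior concentration: (34.1, 49.7, 44.5), total = 128.3.
Joint mode component: (α_{R3}−1)/(Σα−K) = 43.5/125.3 = 0.3472.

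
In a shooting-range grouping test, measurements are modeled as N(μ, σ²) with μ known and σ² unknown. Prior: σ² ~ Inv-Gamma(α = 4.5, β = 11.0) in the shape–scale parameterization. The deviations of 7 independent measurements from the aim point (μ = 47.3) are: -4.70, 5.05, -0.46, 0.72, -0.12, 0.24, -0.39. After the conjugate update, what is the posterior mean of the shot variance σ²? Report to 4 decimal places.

With known mean μ and an Inverse-Gamma(α, β) prior on σ², the Normal likelihood is conjugate: posterior is Inv-Gamma(α + n/2, β + Σ(xᵢ−μ)²/2).
Σ(xᵢ−μ)² = (-4.70)² + (5.05)² + (-0.46)² + (0.72)² + (-0.12)² + (0.24)² + (-0.39)² = 48.5466.
Posterior: Inv-Gamma(4.5 + 7/2, 11.0 + 48.5466/2) = Inv-Gamma(8.00, 35.27330).
E[σ²|data] = β/(α−1) = 35.27330/7.00 = 5.0390.

5.0390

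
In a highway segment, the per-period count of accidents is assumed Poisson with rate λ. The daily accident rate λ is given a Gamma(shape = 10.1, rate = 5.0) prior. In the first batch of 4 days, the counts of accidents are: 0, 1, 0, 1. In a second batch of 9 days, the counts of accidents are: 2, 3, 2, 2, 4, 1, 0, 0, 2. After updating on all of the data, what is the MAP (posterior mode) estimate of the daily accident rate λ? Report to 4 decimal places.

With a Gamma(shape α, rate β) prior, the Poisson likelihood is conjugate: the posterior is Gamma(α + ΣXᵢ, β + n).
Batch 1: sum of counts S = 2 over n = 4 days.
After batch 1: Gamma(α+S, β+n) = Gamma(10.1+2, 5.0+4) = Gamma(12.1, 9.0).
Batch 2: sum of counts S = 16 over n = 9 days.
After batch 2: Gamma(α+S, β+n) = Gamma(12.1+16, 9.0+9) = Gamma(28.1, 18.0).
Mode of Gamma(α,β) for α≥1 is (α−1)/β = 27.1/18.0 = 1.5056.

1.5056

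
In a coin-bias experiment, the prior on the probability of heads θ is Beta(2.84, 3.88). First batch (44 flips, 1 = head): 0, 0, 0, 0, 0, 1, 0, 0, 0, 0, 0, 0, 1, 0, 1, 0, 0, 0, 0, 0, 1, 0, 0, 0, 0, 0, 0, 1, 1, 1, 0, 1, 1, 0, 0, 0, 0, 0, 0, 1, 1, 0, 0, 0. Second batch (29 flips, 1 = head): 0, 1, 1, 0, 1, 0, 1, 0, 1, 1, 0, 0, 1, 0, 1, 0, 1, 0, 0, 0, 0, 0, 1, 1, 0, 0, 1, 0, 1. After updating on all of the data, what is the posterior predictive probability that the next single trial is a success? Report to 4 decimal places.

The Beta prior is conjugate to a Binomial/Bernoulli likelihood; the update adds successes to α and failures to β.
After batch 1: Beta(2.84+11, 3.88+33) = Beta(13.84, 36.88).
After batch 2: Beta(13.84+13, 36.88+16) = Beta(26.84, 52.88).
For a single future Bernoulli trial, P(success | data) = α/(α+β) = 0.3367.

0.3367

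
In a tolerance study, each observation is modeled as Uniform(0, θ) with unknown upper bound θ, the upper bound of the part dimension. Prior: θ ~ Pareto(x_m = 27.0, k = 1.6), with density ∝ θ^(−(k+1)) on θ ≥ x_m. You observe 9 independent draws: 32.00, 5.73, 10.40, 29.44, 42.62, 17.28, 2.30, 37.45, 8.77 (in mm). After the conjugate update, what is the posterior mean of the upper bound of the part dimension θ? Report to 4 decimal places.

A Pareto(scale x_m, shape k) prior on the upper bound θ of Uniform(0, θ) is conjugate: posterior is Pareto(max(x_m, max xᵢ), k + n).
Sample maximum = 42.62; prior scale x_m = 27.0 → posterior scale = max = 42.62.
Posterior shape = 1.6 + 9 = 10.6.
E[θ|data] = k·x_m/(k−1) = 10.6·42.62/9.6 = 47.0596.

47.0596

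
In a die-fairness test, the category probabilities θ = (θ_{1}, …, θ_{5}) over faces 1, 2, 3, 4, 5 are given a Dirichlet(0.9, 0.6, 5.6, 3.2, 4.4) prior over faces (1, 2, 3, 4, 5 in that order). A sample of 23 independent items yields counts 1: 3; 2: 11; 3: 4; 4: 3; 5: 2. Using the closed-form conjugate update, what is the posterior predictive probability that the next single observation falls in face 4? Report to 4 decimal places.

The Dirichlet prior is conjugate to the Multinomial likelihood: each posterior αⱼ = prior αⱼ + observed count nⱼ.
Posterior concentration: (3.9, 11.6, 9.6, 6.2, 6.4), total = 37.7.
P(next = 4 | data) = α_{4}/Σα = 0.1645.

0.1645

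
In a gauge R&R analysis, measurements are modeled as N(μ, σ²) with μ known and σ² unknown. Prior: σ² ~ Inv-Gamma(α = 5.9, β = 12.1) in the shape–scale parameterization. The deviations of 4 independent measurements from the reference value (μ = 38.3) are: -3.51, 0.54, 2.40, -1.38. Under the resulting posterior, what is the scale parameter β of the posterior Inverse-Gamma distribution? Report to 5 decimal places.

22.23805

With known mean μ and an Inverse-Gamma(α, β) prior on σ², the Normal likelihood is conjugate: posterior is Inv-Gamma(α + n/2, β + Σ(xᵢ−μ)²/2).
Σ(xᵢ−μ)² = (-3.51)² + (0.54)² + (2.40)² + (-1.38)² = 20.2761.
Posterior: Inv-Gamma(5.9 + 4/2, 12.1 + 20.2761/2) = Inv-Gamma(7.90, 22.23805).
Posterior β = 22.23805.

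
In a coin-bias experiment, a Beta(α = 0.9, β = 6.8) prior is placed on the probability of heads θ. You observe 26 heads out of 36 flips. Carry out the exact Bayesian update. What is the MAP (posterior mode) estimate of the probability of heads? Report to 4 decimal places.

The Beta prior is conjugate to a Binomial/Bernoulli likelihood; the update adds successes to α and failures to β.
Posterior: Beta(α+k, β+n−k) = Beta(0.9+26, 6.8+10) = Beta(26.9, 16.8).
Mode of Beta(a,b) for a,b>1 is (a−1)/(a+b−2) = 25.9/41.7 = 0.6211.

0.6211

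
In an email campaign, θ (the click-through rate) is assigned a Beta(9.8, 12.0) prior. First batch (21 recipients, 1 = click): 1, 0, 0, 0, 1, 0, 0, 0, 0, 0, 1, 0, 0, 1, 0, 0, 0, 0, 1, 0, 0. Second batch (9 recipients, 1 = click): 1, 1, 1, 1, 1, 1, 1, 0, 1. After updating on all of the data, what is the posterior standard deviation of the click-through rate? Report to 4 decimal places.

0.0683

The Beta prior is conjugate to a Binomial/Bernoulli likelihood; the update adds successes to α and failures to β.
After batch 1: Beta(9.8+5, 12.0+16) = Beta(14.8, 28.0).
After batch 2: Beta(14.8+8, 28.0+1) = Beta(22.8, 29.0).
Var = αβ/((α+β)²(α+β+1)) = 22.8·29.0/(51.8²·52.8) = 0.00466702; SD = √0.00466702 = 0.0683.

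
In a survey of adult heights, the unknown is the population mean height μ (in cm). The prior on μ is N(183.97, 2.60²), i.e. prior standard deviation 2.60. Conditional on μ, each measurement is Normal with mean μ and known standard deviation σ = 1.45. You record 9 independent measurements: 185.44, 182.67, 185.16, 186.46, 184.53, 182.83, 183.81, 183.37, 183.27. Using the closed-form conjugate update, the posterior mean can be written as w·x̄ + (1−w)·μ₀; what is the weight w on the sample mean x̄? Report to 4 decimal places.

For Normal data with known variance σ², a Normal(μ₀, σ₀²) prior on μ is conjugate. Posterior precision = 1/σ₀² + n/σ²; posterior mean is the precision-weighted average of μ₀ and x̄.
σ₀² = 2.60² = 6.76, σ² = 1.45² = 2.1025. Prior precision 1/σ₀² = 1/6.76; data precision n/σ² = 9/2.1025.
w = (n/σ²)/(1/σ₀² + n/σ²) = n·σ₀²/(σ² + n·σ₀²) = 9·6.76/(2.1025 + 9·6.76) = 60.84/62.9425 = 0.9666.

0.9666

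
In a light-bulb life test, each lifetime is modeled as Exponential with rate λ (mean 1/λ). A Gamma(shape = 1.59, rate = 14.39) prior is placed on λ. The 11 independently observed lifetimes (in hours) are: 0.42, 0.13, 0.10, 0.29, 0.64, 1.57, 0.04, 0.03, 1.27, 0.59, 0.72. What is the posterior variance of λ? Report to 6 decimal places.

0.030885

With a Gamma(shape α, rate β) prior on the exponential rate λ, the posterior after n observations with total T = Σxᵢ is Gamma(α+n, β+T).
Sum of observations T = 5.80 hours; n = 11.
Posterior: Gamma(1.59+11, 14.39+5.80) = Gamma(12.59, 20.19).
Var = α/β² = 0.030885.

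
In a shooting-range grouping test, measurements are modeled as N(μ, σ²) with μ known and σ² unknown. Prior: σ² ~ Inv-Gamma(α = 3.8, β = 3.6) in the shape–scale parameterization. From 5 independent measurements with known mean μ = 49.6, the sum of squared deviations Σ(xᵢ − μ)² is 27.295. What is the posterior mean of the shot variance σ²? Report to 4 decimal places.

With known mean μ and an Inverse-Gamma(α, β) prior on σ², the Normal likelihood is conjugate: posterior is Inv-Gamma(α + n/2, β + Σ(xᵢ−μ)²/2).
Posterior: Inv-Gamma(3.8 + 5/2, 3.6 + 27.295/2) = Inv-Gamma(6.30, 17.2475).
E[σ²|data] = β/(α−1) = 17.2475/5.30 = 3.2542.

3.2542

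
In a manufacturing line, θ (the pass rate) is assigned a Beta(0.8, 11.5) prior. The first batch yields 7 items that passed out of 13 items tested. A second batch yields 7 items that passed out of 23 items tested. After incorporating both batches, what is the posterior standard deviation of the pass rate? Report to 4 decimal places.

0.0657

The Beta prior is conjugate to a Binomial/Bernoulli likelihood; the update adds successes to α and failures to β.
After batch 1: Beta(0.8+7, 11.5+6) = Beta(7.8, 17.5).
After batch 2: Beta(7.8+7, 17.5+16) = Beta(14.8, 33.5).
Var = αβ/((α+β)²(α+β+1)) = 14.8·33.5/(48.3²·49.3) = 0.00431087; SD = √0.00431087 = 0.0657.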